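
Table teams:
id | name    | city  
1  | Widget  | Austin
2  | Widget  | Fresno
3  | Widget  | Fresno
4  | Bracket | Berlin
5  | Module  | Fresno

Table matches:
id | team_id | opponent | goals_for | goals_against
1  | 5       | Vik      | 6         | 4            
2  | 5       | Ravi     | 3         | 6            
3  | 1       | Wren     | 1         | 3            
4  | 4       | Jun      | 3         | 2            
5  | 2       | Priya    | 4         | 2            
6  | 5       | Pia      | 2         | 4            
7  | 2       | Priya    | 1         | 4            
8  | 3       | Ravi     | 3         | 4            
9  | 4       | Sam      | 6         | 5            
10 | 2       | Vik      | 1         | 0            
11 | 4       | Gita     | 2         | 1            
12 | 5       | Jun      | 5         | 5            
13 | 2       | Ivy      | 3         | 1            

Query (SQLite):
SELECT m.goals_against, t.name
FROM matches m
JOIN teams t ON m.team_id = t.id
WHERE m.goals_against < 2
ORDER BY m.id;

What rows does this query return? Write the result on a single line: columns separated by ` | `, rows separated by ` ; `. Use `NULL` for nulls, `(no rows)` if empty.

0 | Widget ; 1 | Bracket ; 1 | Widget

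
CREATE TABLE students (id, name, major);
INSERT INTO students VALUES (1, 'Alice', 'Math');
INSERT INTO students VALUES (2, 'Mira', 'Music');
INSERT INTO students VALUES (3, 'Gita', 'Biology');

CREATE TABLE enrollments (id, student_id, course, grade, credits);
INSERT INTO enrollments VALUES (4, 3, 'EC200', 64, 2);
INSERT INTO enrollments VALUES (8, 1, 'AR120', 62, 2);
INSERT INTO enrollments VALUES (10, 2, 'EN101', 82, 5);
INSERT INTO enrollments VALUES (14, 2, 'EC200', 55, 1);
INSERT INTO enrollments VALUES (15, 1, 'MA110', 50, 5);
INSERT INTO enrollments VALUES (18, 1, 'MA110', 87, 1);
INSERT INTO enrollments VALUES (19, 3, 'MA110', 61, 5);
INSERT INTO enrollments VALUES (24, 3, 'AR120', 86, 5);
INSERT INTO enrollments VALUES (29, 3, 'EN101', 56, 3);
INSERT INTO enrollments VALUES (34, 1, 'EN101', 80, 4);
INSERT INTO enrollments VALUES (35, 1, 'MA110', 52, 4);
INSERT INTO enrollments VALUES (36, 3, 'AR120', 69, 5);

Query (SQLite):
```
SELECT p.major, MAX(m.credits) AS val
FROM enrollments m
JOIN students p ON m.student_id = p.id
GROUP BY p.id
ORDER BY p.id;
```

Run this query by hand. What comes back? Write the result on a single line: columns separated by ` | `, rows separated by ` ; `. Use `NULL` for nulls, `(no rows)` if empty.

Join each enrollments row to its students via student_id.
Group joined rows by students.id; compute MAX(m.credits) per group.
  1: ids {8, 15, 18, 34, 35} → MAX(m.credits)=5
  2: ids {10, 14} → MAX(m.credits)=5
  3: ids {4, 19, 24, 29, 36} → MAX(m.credits)=5

Math | 5 ; Music | 5 ; Biology | 5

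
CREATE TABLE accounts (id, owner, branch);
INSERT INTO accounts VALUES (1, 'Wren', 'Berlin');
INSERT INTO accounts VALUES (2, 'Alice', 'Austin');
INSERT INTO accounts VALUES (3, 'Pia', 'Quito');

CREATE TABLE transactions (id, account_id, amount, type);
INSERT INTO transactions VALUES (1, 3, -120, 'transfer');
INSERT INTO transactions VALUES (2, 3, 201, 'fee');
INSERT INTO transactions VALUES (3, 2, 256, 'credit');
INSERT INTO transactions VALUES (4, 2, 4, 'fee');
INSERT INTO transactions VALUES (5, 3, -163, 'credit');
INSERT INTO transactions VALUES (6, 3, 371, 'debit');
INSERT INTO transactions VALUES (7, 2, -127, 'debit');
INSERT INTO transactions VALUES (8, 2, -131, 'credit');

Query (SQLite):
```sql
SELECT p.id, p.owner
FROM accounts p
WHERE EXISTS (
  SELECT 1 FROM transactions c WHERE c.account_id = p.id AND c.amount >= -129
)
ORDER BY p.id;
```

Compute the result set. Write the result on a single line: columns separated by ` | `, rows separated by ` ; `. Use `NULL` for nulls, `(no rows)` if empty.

2 | Alice ; 3 | Pia

For each accounts row, check whether any transactions with matching account_id has amount >= -129.
Keep rows where that is true.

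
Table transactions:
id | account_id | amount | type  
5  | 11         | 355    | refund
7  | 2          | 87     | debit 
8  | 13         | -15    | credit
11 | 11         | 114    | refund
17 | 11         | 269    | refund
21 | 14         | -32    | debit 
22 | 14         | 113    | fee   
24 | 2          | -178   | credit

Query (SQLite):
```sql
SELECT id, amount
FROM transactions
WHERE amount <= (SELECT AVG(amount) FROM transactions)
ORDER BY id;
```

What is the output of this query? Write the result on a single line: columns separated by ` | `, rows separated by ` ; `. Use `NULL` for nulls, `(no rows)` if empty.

7 | 87 ; 8 | -15 ; 21 | -32 ; 24 | -178

Scalar subquery: AVG(amount) over all transactions rows = 89.125.
Keep rows where amount <= that value.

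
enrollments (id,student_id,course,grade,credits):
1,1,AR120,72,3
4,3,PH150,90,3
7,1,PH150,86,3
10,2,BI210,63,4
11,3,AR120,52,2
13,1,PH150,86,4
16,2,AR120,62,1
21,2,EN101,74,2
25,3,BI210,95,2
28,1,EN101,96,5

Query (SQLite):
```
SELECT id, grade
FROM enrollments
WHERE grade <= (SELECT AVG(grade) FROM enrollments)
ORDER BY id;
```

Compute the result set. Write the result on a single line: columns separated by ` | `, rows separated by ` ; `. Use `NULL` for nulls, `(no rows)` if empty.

1 | 72 ; 10 | 63 ; 11 | 52 ; 16 | 62 ; 21 | 74

Scalar subquery: AVG(grade) over all enrollments rows = 77.6.
Keep rows where grade <= that value.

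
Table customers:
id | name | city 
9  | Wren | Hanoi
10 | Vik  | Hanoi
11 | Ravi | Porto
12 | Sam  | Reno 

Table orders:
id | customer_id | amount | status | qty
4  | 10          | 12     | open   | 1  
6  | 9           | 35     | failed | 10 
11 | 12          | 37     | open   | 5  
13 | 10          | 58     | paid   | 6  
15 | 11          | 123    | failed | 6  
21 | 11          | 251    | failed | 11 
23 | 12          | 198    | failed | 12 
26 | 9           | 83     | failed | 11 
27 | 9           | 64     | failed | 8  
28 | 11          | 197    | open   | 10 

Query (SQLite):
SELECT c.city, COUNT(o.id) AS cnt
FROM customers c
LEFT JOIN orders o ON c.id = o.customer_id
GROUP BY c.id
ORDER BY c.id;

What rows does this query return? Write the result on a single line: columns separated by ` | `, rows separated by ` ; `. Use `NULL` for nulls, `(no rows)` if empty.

Hanoi | 3 ; Hanoi | 2 ; Porto | 3 ; Reno | 2

LEFT JOIN keeps every customers row; unmatched ones get NULL for orders columns.
Group by customers.id and compute COUNT(o.id). COUNT(col) of an all-NULL group is 0.
  9: ids {6, 26, 27} → COUNT(o.id)=3
  10: ids {4, 13} → COUNT(o.id)=2
  11: ids {15, 21, 28} → COUNT(o.id)=3
  12: ids {11, 23} → COUNT(o.id)=2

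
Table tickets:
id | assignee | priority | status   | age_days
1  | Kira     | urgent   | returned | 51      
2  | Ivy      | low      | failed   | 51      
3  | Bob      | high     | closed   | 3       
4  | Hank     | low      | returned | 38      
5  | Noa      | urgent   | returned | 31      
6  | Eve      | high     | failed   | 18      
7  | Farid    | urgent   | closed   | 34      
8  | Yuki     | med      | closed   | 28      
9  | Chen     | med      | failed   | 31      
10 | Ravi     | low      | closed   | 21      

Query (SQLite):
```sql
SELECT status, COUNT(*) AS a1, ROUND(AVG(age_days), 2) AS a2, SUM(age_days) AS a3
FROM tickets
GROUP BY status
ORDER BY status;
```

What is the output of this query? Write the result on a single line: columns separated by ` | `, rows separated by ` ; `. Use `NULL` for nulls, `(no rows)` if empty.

Group tickets by status.
Per group compute: COUNT(*), ROUND(AVG(age_days), 2), SUM(age_days).
  closed: ids {3, 7, 8, 10} → COUNT(*)=4, ROUND(AVG(age_days), 2)=21.5, SUM(age_days)=86
  failed: ids {2, 6, 9} → COUNT(*)=3, ROUND(AVG(age_days), 2)=33.33, SUM(age_days)=100
  returned: ids {1, 4, 5} → COUNT(*)=3, ROUND(AVG(age_days), 2)=40, SUM(age_days)=120

closed | 4 | 21.5 | 86 ; failed | 3 | 33.33 | 100 ; returned | 3 | 40 | 120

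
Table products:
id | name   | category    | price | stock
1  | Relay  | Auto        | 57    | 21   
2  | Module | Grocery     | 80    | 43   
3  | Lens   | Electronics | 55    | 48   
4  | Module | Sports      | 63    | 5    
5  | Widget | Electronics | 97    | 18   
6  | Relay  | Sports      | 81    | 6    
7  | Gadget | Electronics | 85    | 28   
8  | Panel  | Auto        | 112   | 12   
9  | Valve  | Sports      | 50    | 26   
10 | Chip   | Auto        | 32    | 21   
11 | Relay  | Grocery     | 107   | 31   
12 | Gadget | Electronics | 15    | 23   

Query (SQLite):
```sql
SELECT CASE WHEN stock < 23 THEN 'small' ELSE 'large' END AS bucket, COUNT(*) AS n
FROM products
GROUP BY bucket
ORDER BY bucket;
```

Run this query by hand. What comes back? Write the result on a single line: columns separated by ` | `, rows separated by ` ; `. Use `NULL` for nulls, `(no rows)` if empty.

Bucket rows by stock < 23 → 'small' else 'large'; count each bucket.

large | 6 ; small | 6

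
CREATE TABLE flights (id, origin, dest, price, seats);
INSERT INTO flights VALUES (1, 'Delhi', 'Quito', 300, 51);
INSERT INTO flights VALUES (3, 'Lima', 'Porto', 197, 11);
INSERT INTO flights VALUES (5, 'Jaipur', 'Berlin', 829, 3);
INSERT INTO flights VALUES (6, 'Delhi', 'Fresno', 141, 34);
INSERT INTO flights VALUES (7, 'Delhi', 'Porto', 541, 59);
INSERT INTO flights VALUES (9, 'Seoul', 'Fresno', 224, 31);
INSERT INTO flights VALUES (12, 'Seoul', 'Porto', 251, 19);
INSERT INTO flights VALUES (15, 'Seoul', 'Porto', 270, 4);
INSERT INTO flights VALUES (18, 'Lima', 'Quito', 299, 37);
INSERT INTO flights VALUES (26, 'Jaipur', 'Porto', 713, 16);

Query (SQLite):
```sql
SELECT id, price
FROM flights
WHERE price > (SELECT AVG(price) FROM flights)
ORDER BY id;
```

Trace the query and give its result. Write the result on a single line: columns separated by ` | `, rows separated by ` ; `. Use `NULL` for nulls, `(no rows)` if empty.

5 | 829 ; 7 | 541 ; 26 | 713

Scalar subquery: AVG(price) over all flights rows = 376.5.
Keep rows where price > that value.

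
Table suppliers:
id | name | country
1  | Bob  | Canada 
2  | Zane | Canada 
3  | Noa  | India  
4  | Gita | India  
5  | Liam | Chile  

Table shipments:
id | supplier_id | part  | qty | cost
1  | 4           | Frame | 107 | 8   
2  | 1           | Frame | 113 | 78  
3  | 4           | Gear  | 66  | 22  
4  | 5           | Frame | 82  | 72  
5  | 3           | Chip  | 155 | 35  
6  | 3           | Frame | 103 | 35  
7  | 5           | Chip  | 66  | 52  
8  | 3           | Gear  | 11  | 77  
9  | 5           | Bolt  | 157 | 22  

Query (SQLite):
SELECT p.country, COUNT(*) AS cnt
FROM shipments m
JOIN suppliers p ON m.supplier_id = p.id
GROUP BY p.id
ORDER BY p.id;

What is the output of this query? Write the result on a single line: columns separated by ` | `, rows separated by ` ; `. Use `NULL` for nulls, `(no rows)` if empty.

Canada | 1 ; India | 3 ; India | 2 ; Chile | 3

Join each shipments row to its suppliers via supplier_id.
Group joined rows by suppliers.id; compute COUNT(*) per group.
  1: ids {2} → COUNT(*)=1
  3: ids {5, 6, 8} → COUNT(*)=3
  4: ids {1, 3} → COUNT(*)=2
  5: ids {4, 7, 9} → COUNT(*)=3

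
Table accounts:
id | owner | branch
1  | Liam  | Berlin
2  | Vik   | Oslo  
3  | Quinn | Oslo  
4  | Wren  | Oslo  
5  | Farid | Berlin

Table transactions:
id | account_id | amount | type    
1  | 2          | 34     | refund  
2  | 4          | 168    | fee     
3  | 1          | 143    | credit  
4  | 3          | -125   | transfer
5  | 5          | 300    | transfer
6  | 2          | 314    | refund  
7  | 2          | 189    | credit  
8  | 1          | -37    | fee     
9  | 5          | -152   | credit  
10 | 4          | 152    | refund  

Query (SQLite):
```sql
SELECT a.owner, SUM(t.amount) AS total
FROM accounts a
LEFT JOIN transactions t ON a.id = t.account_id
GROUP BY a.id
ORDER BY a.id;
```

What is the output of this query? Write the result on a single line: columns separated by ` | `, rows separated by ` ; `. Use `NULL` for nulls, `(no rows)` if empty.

Liam | 106 ; Vik | 537 ; Quinn | -125 ; Wren | 320 ; Farid | 148

LEFT JOIN keeps every accounts row; unmatched ones get NULL for transactions columns.
Group by accounts.id and compute SUM(t.amount). SUM over an all-NULL group is NULL.
  1: ids {3, 8} → SUM(t.amount)=106
  2: ids {1, 6, 7} → SUM(t.amount)=537
  3: ids {4} → SUM(t.amount)=-125
  4: ids {2, 10} → SUM(t.amount)=320
  5: ids {5, 9} → SUM(t.amount)=148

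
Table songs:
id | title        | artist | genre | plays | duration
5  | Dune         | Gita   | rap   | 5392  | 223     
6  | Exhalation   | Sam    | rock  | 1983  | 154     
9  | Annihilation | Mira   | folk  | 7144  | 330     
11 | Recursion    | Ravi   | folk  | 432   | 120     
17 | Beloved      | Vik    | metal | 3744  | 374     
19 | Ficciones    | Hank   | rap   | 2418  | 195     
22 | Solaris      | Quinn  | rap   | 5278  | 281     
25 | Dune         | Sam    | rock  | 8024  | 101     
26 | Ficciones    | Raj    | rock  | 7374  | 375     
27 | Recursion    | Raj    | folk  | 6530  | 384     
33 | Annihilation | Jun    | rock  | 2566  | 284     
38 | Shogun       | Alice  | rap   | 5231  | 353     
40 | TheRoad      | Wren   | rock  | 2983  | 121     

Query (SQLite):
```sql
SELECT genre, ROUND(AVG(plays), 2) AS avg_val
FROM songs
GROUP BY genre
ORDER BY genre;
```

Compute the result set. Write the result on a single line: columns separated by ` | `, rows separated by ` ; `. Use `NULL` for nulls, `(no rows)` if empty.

folk | 4702 ; metal | 3744 ; rap | 4579.75 ; rock | 4586

Partition songs by genre; compute ROUND(AVG(plays), 2) within each group.
  folk: ids {9, 11, 27} → ROUND(AVG(plays), 2)=4702
  metal: ids {17} → ROUND(AVG(plays), 2)=3744
  rap: ids {5, 19, 22, 38} → ROUND(AVG(plays), 2)=4579.75
  rock: ids {6, 25, 26, 33, 40} → ROUND(AVG(plays), 2)=4586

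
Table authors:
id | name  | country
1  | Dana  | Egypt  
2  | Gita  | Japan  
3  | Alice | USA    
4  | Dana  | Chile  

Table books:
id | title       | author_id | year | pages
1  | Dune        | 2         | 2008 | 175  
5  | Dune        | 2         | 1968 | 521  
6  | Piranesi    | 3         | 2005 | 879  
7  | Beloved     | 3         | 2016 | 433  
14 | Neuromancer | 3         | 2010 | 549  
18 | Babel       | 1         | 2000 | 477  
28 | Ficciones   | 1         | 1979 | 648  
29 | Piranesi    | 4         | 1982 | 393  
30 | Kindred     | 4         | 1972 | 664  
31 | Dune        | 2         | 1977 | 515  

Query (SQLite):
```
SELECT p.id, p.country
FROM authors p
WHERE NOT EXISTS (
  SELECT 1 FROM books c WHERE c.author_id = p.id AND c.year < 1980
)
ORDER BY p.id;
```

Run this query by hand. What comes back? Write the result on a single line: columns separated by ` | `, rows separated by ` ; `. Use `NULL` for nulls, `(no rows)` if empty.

For each authors row, check whether any books with matching author_id has year < 1980.
Keep rows where that is false.

3 | USA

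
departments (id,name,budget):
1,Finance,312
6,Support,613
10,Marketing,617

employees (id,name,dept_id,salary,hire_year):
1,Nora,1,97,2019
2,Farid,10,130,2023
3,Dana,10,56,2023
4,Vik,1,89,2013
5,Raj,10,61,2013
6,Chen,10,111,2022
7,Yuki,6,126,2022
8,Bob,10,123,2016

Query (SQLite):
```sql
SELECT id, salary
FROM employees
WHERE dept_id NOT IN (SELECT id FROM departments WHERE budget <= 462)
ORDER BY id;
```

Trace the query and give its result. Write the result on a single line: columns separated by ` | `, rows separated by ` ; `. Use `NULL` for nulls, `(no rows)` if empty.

2 | 130 ; 3 | 56 ; 5 | 61 ; 6 | 111 ; 7 | 126 ; 8 | 123

Inner query: departments.id where budget <= 462.
Outer: keep employees rows whose dept_id is not in that set.
Inner query → {1}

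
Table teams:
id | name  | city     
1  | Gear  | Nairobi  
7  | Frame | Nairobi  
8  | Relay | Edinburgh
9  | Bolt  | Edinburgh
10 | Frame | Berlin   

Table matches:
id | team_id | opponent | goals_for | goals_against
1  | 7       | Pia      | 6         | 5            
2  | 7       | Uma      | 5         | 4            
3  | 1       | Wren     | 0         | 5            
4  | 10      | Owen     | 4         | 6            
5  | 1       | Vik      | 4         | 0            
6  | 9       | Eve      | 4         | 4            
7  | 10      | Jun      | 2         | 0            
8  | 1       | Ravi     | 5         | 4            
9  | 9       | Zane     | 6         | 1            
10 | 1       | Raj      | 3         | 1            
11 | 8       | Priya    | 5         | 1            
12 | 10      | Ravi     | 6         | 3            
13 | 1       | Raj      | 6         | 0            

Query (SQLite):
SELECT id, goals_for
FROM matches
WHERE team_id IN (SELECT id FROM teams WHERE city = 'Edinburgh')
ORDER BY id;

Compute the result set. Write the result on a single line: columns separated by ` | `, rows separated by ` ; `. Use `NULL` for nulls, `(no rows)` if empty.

6 | 4 ; 9 | 6 ; 11 | 5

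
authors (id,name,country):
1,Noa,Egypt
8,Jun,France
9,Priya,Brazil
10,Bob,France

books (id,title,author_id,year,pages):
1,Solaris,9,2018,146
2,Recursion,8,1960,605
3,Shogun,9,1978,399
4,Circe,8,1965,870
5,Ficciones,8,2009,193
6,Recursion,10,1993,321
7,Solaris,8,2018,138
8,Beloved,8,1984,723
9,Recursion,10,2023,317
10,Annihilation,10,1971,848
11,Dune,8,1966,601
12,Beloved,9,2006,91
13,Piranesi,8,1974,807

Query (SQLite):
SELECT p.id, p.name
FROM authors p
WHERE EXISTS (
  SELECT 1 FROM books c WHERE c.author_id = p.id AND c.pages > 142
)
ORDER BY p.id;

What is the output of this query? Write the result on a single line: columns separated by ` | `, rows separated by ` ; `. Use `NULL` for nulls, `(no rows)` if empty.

8 | Jun ; 9 | Priya ; 10 | Bob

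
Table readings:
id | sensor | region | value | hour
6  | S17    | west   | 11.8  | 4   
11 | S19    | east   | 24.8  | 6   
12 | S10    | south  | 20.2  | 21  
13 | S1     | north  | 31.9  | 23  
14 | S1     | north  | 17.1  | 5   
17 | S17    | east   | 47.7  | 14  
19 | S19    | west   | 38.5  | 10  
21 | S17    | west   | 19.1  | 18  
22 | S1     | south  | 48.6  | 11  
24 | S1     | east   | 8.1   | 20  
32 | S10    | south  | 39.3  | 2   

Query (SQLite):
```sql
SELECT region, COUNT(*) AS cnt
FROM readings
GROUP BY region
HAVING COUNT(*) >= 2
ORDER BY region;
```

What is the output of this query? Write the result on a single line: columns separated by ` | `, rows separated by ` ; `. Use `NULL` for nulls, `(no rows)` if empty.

Partition readings by region; compute COUNT(*) within each group.
HAVING: keep groups with count ≥ 2.
  east: ids {11, 17, 24} → COUNT(*)=3
  north: ids {13, 14} → COUNT(*)=2
  south: ids {12, 22, 32} → COUNT(*)=3
  west: ids {6, 19, 21} → COUNT(*)=3

east | 3 ; north | 2 ; south | 3 ; west | 3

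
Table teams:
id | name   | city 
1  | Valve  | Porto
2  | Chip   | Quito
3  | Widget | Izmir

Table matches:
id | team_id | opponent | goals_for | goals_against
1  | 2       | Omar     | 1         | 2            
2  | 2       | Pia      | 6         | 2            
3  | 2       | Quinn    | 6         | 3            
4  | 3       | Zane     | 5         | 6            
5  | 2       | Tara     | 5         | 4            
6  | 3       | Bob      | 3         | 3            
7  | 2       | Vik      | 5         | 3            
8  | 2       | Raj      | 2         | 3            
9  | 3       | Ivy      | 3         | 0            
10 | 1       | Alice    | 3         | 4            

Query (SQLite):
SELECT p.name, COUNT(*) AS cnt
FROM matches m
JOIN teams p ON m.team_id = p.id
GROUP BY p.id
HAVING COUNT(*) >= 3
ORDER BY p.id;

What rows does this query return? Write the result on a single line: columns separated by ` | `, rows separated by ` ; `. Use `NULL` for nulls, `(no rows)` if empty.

Join each matches row to its teams via team_id.
Group joined rows by teams.id; compute COUNT(*) per group.
HAVING: keep groups with count ≥ 3.
  1: ids {10} → COUNT(*)=1
  2: ids {1, 2, 3, 5, 7, 8} → COUNT(*)=6
  3: ids {4, 6, 9} → COUNT(*)=3

Chip | 6 ; Widget | 3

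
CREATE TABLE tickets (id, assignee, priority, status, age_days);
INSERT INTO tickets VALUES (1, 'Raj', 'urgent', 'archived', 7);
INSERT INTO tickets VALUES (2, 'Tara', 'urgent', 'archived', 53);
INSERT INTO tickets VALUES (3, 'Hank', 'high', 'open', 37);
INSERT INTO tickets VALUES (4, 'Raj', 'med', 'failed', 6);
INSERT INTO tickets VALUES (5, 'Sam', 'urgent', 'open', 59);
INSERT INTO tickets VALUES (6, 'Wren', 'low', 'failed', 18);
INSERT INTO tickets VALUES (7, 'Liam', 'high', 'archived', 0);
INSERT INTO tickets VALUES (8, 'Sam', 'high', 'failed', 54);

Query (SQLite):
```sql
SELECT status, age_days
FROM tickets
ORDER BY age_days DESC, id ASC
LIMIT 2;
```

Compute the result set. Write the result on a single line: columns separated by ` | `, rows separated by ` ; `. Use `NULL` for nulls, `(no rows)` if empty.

Sort by age_days desc, tiebreak id asc: (59, id=5), (54, id=8), (53, id=2), (37, id=3), (18, id=6) …. Take first 2.

open | 59 ; failed | 54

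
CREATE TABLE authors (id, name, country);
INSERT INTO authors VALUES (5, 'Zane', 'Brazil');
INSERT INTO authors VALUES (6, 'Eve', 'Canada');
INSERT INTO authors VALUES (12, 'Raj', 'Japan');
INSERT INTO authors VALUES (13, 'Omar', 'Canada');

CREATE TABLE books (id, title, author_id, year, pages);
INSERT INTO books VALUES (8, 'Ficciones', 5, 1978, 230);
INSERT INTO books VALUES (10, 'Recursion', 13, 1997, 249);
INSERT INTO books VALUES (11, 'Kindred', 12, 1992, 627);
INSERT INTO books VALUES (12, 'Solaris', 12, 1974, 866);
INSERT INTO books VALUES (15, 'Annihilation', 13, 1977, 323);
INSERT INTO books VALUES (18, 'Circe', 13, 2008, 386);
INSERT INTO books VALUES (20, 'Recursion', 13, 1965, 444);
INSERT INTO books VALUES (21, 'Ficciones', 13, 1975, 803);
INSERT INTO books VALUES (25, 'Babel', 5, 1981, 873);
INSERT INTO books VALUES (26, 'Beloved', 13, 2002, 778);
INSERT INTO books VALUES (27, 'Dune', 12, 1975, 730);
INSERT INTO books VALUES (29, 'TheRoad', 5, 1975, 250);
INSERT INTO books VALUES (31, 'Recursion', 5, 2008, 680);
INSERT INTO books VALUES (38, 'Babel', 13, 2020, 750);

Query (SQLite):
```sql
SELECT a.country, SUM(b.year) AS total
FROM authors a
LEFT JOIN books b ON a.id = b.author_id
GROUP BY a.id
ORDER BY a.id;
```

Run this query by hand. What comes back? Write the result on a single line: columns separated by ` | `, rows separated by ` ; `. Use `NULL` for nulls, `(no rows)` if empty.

Brazil | 7942 ; Canada | NULL ; Japan | 5941 ; Canada | 13944

LEFT JOIN keeps every authors row; unmatched ones get NULL for books columns.
Group by authors.id and compute SUM(b.year). SUM over an all-NULL group is NULL.
  5: ids {8, 25, 29, 31} → SUM(b.year)=7942
  6: ids {—} → SUM(b.year)=NULL
  12: ids {11, 12, 27} → SUM(b.year)=5941
  13: ids {10, 15, 18, 20, 21, 26, 38} → SUM(b.year)=13944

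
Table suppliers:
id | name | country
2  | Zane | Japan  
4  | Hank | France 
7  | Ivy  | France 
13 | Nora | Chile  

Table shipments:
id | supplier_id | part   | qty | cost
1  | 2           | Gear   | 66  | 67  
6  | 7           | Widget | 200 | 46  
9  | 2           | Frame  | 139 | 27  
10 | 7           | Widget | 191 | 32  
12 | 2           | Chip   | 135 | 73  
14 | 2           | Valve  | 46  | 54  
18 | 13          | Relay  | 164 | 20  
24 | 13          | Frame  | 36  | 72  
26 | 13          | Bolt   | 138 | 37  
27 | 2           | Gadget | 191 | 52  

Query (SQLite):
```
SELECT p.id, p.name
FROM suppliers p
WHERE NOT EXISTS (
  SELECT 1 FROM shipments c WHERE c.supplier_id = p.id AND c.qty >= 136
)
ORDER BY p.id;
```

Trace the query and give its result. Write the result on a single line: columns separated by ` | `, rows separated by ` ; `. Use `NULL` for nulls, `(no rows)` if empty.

4 | Hank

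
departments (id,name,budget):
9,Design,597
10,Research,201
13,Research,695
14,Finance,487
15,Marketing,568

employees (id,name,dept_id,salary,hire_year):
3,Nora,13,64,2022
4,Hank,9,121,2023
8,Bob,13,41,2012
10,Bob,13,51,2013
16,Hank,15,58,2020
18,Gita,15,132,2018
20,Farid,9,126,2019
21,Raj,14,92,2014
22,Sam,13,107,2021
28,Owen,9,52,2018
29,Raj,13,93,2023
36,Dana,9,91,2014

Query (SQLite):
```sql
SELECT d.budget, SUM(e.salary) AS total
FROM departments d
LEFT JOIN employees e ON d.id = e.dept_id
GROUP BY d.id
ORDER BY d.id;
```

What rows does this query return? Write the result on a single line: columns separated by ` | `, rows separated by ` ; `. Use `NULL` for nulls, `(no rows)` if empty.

597 | 390 ; 201 | NULL ; 695 | 356 ; 487 | 92 ; 568 | 190

LEFT JOIN keeps every departments row; unmatched ones get NULL for employees columns.
Group by departments.id and compute SUM(e.salary). SUM over an all-NULL group is NULL.
  9: ids {4, 20, 28, 36} → SUM(e.salary)=390
  10: ids {—} → SUM(e.salary)=NULL
  13: ids {3, 8, 10, 22, 29} → SUM(e.salary)=356
  14: ids {21} → SUM(e.salary)=92
  15: ids {16, 18} → SUM(e.salary)=190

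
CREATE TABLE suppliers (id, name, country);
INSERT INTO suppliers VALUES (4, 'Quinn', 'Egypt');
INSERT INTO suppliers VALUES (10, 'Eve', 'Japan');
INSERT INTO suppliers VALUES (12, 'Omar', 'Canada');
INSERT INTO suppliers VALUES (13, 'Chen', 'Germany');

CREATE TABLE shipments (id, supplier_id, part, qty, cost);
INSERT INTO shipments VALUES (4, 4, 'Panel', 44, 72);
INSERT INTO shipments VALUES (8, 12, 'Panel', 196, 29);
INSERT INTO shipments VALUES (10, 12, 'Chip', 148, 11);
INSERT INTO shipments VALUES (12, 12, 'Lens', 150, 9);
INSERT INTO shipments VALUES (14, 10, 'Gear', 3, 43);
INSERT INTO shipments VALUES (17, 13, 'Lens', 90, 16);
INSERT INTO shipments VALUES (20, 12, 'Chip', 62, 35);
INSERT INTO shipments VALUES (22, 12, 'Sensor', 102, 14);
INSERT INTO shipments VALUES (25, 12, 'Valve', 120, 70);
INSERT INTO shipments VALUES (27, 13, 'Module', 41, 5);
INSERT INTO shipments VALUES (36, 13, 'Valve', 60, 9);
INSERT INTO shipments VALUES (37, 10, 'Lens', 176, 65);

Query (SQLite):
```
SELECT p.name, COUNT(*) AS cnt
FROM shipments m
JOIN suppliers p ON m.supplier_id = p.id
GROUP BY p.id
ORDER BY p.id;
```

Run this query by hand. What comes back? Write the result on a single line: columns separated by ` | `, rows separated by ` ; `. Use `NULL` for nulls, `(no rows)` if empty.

Quinn | 1 ; Eve | 2 ; Omar | 6 ; Chen | 3

Join each shipments row to its suppliers via supplier_id.
Group joined rows by suppliers.id; compute COUNT(*) per group.
  4: ids {4} → COUNT(*)=1
  10: ids {14, 37} → COUNT(*)=2
  12: ids {8, 10, 12, 20, 22, 25} → COUNT(*)=6
  13: ids {17, 27, 36} → COUNT(*)=3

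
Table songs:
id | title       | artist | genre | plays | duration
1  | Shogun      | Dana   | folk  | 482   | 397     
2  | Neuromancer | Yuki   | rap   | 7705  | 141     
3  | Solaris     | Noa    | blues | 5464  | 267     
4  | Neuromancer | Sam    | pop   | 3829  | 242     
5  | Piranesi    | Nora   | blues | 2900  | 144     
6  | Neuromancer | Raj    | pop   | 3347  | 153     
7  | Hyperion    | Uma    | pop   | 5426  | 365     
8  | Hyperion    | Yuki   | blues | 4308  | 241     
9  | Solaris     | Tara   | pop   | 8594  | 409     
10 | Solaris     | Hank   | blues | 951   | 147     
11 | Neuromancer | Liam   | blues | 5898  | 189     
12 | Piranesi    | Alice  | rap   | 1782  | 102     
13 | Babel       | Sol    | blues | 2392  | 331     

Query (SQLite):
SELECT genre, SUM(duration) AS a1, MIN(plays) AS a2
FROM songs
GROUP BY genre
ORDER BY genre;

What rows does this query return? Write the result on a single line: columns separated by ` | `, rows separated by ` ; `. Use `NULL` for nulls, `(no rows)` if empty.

Group songs by genre.
Per group compute: SUM(duration), MIN(plays).
  blues: ids {3, 5, 8, 10, 11, 13} → SUM(duration)=1319, MIN(plays)=951
  folk: ids {1} → SUM(duration)=397, MIN(plays)=482
  pop: ids {4, 6, 7, 9} → SUM(duration)=1169, MIN(plays)=3347
  rap: ids {2, 12} → SUM(duration)=243, MIN(plays)=1782

blues | 1319 | 951 ; folk | 397 | 482 ; pop | 1169 | 3347 ; rap | 243 | 1782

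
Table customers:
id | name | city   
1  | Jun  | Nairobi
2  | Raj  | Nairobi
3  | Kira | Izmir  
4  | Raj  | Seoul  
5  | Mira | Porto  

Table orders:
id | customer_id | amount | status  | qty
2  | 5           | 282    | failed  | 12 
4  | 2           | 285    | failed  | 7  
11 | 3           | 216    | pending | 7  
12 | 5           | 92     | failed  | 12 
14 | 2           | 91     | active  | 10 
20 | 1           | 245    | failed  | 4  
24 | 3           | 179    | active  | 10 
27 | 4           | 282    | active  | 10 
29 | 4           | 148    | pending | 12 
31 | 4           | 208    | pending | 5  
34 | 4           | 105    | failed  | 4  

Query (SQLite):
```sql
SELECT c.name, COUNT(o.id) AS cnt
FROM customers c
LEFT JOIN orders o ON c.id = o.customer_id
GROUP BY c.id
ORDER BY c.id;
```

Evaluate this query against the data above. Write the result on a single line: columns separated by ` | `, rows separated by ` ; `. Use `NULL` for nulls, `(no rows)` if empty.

Jun | 1 ; Raj | 2 ; Kira | 2 ; Raj | 4 ; Mira | 2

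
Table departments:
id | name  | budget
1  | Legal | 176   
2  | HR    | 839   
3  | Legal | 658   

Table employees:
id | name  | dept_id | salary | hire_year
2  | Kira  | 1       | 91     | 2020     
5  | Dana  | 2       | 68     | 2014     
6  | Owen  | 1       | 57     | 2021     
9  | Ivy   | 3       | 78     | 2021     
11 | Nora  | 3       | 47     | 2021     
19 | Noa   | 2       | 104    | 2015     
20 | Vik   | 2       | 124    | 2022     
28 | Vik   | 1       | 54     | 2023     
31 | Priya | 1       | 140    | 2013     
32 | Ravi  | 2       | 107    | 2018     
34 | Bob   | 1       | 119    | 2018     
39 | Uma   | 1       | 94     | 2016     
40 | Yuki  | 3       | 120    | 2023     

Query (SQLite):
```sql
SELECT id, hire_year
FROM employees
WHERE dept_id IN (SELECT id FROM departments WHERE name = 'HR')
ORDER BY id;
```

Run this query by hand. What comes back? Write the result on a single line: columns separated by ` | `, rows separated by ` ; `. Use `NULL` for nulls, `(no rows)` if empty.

Inner query: departments.id where name = 'HR'.
Outer: keep employees rows whose dept_id is in that set.
Inner query → {2}

5 | 2014 ; 19 | 2015 ; 20 | 2022 ; 32 | 2018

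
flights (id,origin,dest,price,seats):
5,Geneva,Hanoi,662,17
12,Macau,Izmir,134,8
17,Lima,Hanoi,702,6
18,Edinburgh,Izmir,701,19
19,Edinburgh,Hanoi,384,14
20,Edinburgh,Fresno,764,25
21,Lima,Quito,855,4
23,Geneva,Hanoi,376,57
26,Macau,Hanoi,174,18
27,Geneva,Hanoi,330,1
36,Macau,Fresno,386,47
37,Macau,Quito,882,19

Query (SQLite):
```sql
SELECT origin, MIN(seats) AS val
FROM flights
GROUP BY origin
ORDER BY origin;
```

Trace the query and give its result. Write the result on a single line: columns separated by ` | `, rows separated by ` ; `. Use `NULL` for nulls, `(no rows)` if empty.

Edinburgh | 14 ; Geneva | 1 ; Lima | 4 ; Macau | 8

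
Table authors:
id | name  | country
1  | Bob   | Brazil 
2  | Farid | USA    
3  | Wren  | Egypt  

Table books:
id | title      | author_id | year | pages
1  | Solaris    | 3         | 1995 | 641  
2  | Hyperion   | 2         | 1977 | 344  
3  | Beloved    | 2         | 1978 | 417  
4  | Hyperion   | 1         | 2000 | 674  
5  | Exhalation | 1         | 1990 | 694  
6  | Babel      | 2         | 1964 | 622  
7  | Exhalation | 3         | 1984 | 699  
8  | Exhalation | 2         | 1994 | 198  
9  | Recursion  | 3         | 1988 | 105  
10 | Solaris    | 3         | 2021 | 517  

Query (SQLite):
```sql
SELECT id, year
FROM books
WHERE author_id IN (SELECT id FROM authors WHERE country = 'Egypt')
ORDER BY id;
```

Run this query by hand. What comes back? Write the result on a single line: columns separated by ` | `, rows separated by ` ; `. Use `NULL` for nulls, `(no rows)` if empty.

1 | 1995 ; 7 | 1984 ; 9 | 1988 ; 10 | 2021

Inner query: authors.id where country = 'Egypt'.
Outer: keep books rows whose author_id is in that set.
Inner query → {3}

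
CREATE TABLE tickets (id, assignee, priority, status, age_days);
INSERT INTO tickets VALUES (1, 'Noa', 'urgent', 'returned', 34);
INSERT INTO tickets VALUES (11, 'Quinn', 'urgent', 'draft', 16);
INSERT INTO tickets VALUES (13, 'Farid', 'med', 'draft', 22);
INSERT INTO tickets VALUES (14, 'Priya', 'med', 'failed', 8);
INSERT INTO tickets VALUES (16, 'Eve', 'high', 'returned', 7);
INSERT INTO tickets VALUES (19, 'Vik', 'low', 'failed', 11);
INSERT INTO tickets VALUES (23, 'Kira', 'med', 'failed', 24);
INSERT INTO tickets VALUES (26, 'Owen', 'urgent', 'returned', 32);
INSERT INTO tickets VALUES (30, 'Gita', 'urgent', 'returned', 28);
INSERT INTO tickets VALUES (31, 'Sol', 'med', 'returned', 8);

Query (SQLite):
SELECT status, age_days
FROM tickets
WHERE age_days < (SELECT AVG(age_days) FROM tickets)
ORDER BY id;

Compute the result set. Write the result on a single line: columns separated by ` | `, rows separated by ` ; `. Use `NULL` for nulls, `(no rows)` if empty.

draft | 16 ; failed | 8 ; returned | 7 ; failed | 11 ; returned | 8

Scalar subquery: AVG(age_days) over all tickets rows = 19.0.
Keep rows where age_days < that value.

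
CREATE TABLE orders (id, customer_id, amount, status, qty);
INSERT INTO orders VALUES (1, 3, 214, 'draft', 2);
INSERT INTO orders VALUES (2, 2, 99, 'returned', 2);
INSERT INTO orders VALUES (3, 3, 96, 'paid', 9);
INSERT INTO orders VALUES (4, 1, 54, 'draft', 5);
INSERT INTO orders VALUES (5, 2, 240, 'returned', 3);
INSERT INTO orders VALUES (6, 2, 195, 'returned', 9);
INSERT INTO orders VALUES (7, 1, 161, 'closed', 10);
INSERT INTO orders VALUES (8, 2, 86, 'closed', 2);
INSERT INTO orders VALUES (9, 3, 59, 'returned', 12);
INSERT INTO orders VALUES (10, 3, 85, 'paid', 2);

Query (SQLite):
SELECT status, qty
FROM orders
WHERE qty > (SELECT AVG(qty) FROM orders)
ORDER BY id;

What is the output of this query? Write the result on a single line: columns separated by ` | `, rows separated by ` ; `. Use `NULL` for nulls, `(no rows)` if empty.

Scalar subquery: AVG(qty) over all orders rows = 5.6.
Keep rows where qty > that value.

paid | 9 ; returned | 9 ; closed | 10 ; returned | 12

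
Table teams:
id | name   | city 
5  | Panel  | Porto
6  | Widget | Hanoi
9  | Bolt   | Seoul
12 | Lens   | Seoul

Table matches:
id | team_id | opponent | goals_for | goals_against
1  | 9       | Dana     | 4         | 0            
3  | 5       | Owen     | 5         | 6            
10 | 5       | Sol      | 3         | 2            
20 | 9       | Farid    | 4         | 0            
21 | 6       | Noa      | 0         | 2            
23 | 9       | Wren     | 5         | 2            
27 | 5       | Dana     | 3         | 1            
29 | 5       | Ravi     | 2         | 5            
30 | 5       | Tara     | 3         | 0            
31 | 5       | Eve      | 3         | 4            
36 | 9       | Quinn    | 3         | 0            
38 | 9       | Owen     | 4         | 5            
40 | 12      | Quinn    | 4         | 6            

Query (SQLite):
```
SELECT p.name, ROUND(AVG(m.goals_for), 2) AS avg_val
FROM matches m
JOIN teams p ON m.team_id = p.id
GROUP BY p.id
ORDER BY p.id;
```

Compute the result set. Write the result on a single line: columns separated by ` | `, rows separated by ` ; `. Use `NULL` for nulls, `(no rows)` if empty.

Join each matches row to its teams via team_id.
Group joined rows by teams.id; compute ROUND(AVG(m.goals_for), 2) per group.
  5: ids {3, 10, 27, 29, 30, 31} → ROUND(AVG(m.goals_for), 2)=3.17
  6: ids {21} → ROUND(AVG(m.goals_for), 2)=0
  9: ids {1, 20, 23, 36, 38} → ROUND(AVG(m.goals_for), 2)=4
  12: ids {40} → ROUND(AVG(m.goals_for), 2)=4

Panel | 3.17 ; Widget | 0 ; Bolt | 4 ; Lens | 4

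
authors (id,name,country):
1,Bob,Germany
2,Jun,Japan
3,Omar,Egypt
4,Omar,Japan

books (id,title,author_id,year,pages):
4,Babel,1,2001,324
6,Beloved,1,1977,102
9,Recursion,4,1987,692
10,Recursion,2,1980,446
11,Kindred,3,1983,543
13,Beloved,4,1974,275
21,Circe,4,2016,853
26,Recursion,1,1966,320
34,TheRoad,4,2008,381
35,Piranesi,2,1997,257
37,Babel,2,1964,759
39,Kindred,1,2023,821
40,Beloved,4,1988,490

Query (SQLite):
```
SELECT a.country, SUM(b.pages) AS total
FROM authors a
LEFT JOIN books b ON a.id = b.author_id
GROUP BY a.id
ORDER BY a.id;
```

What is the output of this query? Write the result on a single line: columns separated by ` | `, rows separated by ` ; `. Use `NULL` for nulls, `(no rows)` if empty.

Germany | 1567 ; Japan | 1462 ; Egypt | 543 ; Japan | 2691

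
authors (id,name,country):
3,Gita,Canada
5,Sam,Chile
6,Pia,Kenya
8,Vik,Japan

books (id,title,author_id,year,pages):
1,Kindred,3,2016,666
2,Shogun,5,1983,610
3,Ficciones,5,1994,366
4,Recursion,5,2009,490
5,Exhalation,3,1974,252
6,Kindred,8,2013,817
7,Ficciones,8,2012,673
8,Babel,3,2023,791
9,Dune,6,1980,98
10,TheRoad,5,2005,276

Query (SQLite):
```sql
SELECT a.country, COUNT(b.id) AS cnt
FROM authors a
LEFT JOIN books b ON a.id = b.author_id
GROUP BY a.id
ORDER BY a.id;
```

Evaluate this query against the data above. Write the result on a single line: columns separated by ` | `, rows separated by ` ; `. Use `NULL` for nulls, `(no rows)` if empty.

Canada | 3 ; Chile | 4 ; Kenya | 1 ; Japan | 2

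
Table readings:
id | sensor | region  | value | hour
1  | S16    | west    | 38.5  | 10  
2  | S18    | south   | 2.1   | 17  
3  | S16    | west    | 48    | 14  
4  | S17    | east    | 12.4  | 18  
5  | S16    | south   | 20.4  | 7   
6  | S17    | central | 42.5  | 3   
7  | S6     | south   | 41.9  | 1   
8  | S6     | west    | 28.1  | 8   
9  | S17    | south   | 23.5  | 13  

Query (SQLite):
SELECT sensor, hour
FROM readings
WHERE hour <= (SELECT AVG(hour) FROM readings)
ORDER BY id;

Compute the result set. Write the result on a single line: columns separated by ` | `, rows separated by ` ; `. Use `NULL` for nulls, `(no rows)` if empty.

Scalar subquery: AVG(hour) over all readings rows = 10.111111 (≈; comparison uses full precision).
Keep rows where hour <= that value.

S16 | 10 ; S16 | 7 ; S17 | 3 ; S6 | 1 ; S6 | 8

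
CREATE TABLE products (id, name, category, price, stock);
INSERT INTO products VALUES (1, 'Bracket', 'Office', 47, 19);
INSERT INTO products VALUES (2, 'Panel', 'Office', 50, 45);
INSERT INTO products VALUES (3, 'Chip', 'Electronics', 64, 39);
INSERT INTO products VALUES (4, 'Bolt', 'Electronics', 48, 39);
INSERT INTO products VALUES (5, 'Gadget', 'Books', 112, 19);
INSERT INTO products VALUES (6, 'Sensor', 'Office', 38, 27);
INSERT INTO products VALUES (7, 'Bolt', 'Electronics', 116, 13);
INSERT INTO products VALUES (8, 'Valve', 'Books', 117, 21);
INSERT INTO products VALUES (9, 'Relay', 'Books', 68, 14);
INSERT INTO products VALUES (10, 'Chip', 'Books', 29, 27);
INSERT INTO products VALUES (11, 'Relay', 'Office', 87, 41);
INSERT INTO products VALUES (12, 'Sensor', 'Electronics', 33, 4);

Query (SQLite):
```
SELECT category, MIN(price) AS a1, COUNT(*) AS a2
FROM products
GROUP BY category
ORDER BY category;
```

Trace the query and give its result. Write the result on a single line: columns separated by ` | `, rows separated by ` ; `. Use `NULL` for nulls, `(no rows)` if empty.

Group products by category.
Per group compute: MIN(price), COUNT(*).
  Books: ids {5, 8, 9, 10} → MIN(price)=29, COUNT(*)=4
  Electronics: ids {3, 4, 7, 12} → MIN(price)=33, COUNT(*)=4
  Office: ids {1, 2, 6, 11} → MIN(price)=38, COUNT(*)=4

Books | 29 | 4 ; Electronics | 33 | 4 ; Office | 38 | 4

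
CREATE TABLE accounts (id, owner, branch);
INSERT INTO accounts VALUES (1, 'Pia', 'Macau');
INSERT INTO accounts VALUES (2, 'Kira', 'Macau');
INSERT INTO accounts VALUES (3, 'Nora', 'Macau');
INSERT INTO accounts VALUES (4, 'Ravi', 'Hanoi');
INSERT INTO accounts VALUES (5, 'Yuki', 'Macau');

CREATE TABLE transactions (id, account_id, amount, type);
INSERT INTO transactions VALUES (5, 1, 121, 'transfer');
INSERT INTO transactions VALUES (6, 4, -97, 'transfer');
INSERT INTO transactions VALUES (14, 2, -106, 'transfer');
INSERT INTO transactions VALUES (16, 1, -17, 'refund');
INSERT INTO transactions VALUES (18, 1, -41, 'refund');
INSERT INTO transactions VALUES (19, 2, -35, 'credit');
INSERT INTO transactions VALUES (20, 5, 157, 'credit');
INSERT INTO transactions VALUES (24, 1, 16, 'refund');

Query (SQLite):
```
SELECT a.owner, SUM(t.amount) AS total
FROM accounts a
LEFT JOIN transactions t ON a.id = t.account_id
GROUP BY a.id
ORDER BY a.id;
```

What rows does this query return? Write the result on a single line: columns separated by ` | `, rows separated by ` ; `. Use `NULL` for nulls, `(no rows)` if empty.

LEFT JOIN keeps every accounts row; unmatched ones get NULL for transactions columns.
Group by accounts.id and compute SUM(t.amount). SUM over an all-NULL group is NULL.
  1: ids {5, 16, 18, 24} → SUM(t.amount)=79
  2: ids {14, 19} → SUM(t.amount)=-141
  3: ids {—} → SUM(t.amount)=NULL
  4: ids {6} → SUM(t.amount)=-97
  5: ids {20} → SUM(t.amount)=157

Pia | 79 ; Kira | -141 ; Nora | NULL ; Ravi | -97 ; Yuki | 157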